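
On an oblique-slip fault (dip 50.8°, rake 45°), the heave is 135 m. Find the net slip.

302 m

dip-slip = heave / cos(dip) = 135 / cos(50.8°) = 213.6 m
net slip = dip-slip / sin(rake) = 213.6 / sin(45°) = 302 m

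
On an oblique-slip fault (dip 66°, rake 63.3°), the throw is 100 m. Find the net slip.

dip-slip = throw / sin(dip) = 100 / sin(66°) = 109.5 m
net slip = dip-slip / sin(rake) = 109.5 / sin(63.3°) = 123 m

123 m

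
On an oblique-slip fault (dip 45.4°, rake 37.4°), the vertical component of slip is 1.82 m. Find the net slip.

dip-slip = throw / sin(dip) = 1.82 / sin(45.4°) = 2.556 m
net slip = dip-slip / sin(rake) = 2.556 / sin(37.4°) = 4.21 m

4.21 m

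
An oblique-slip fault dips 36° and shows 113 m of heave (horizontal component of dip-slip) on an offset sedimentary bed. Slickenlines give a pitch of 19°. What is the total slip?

429 m

dip-slip = heave / cos(dip) = 113 / cos(36°) = 139.7 m
net slip = dip-slip / sin(rake) = 139.7 / sin(19°) = 429 m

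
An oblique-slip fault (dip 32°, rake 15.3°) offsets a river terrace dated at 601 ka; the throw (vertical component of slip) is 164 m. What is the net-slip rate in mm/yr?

1.95 mm/yr

dip-slip = throw / sin(dip) = 164 / sin(32°) = 309.5 m
net slip = dip-slip / sin(rake) = 309.5 / sin(15.3°) = 1173 m
rate = 1173 m / 601 ka = 0.00195 m/yr = 1.95 mm/yr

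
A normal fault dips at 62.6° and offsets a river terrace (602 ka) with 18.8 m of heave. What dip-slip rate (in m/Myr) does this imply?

dip-slip = heave / cos(dip) = 18.8 m / cos(62.6°) = 40.85 m
rate = 40.85 m / 602 ka = 0.0000679 m/yr = 67.9 m/Myr

67.9 m/Myr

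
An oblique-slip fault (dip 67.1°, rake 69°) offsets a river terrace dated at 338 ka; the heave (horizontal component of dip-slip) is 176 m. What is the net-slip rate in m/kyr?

dip-slip = heave / cos(dip) = 176 / cos(67.1°) = 452.3 m
net slip = dip-slip / sin(rake) = 452.3 / sin(69°) = 484.5 m
rate = 484.5 m / 338 ka = 0.00143 m/yr = 1.43 m/kyr

1.43 m/kyr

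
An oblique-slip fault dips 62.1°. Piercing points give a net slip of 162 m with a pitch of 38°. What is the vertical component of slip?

dip-slip = net slip × sin(rake) = 162 m × sin(38°) = 99.74 m
throw = dip-slip × sin(dip) = 99.74 × sin(62.1°) = 88.1 m

88.1 m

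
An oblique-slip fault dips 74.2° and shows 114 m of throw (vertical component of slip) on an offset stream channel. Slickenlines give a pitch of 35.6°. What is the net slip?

dip-slip = throw / sin(dip) = 114 / sin(74.2°) = 118.5 m
net slip = dip-slip / sin(rake) = 118.5 / sin(35.6°) = 204 m

204 m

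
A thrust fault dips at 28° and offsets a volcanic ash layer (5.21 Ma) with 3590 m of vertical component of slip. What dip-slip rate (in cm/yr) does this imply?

0.147 cm/yr

dip-slip = throw / sin(dip) = 3590 m / sin(28°) = 7647 m
rate = 7647 m / 5.21 Ma = 0.00147 m/yr = 0.147 cm/yr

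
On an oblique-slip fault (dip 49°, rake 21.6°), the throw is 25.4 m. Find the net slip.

91.4 m

dip-slip = throw / sin(dip) = 25.4 / sin(49°) = 33.66 m
net slip = dip-slip / sin(rake) = 33.66 / sin(21.6°) = 91.4 m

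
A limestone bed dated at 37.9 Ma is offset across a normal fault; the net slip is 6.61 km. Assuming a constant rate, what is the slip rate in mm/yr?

0.174 mm/yr

rate = 6.61 km / 37.9 Ma = 0.000174 m/yr = 0.174 mm/yr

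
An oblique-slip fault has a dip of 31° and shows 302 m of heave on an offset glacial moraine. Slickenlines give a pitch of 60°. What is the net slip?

407 m

dip-slip = heave / cos(dip) = 302 / cos(31°) = 352.3 m
net slip = dip-slip / sin(rake) = 352.3 / sin(60°) = 407 m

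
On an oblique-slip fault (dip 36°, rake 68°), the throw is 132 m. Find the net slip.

242 m

dip-slip = throw / sin(dip) = 132 / sin(36°) = 224.6 m
net slip = dip-slip / sin(rake) = 224.6 / sin(68°) = 242 m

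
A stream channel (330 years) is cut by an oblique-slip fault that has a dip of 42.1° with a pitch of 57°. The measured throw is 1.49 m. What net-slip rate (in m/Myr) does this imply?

dip-slip = throw / sin(dip) = 1.49 / sin(42.1°) = 2.222 m
net slip = dip-slip / sin(rake) = 2.222 / sin(57°) = 2.650 m
rate = 2.650 m / 330 years = 0.00803 m/yr = 8030 m/Myr

8030 m/Myr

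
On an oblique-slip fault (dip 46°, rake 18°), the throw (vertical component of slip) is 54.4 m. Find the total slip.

245 m

dip-slip = throw / sin(dip) = 54.4 / sin(46°) = 75.62 m
net slip = dip-slip / sin(rake) = 75.62 / sin(18°) = 245 m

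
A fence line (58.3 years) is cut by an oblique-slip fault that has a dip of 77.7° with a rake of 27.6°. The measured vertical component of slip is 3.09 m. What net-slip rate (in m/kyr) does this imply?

117 m/kyr

dip-slip = throw / sin(dip) = 3.09 / sin(77.7°) = 3.163 m
net slip = dip-slip / sin(rake) = 3.163 / sin(27.6°) = 6.826 m
rate = 6.826 m / 58.3 years = 0.117 m/yr = 117 m/kyr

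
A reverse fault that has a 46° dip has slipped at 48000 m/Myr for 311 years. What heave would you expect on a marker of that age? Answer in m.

10.4 m

dip-slip = rate × time = 48000 m/Myr × 311 years = 14.93 m
heave = dip-slip × cos(dip) = 14.93 × cos(46°) = 10.4 m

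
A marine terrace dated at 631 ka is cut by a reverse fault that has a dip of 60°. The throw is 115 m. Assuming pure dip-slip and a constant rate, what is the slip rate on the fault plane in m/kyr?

dip-slip = throw / sin(dip) = 115 m / sin(60°) = 132.8 m
rate = 132.8 m / 631 ka = 0.000210 m/yr = 0.210 m/kyr

0.210 m/kyr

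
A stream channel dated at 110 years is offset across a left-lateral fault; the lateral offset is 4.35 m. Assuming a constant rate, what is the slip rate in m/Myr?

rate = 4.35 m / 110 years = 0.0395 m/yr = 39500 m/Myr

39500 m/Myr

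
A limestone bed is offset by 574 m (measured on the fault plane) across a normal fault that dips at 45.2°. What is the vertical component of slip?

throw = dip-slip × sin(dip) = 574 m × sin(45.2°) = 407 m

407 m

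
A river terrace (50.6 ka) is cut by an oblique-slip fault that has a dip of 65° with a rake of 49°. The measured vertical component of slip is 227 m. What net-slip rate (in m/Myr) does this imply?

6560 m/Myr

dip-slip = throw / sin(dip) = 227 / sin(65°) = 250.5 m
net slip = dip-slip / sin(rake) = 250.5 / sin(49°) = 331.9 m
rate = 331.9 m / 50.6 ka = 0.00656 m/yr = 6560 m/Myr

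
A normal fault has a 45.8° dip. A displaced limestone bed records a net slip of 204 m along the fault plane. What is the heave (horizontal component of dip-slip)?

heave = dip-slip × cos(dip) = 204 m × cos(45.8°) = 142 m

142 m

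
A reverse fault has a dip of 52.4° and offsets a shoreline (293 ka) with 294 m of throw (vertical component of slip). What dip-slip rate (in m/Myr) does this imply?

1270 m/Myr

dip-slip = throw / sin(dip) = 294 m / sin(52.4°) = 371.1 m
rate = 371.1 m / 293 ka = 0.00127 m/yr = 1270 m/Myr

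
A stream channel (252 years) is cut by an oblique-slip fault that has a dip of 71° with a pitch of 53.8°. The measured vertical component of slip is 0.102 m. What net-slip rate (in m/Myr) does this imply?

530 m/Myr

dip-slip = throw / sin(dip) = 0.102 / sin(71°) = 0.1079 m
net slip = dip-slip / sin(rake) = 0.1079 / sin(53.8°) = 0.1337 m
rate = 0.1337 m / 252 years = 0.000530 m/yr = 530 m/Myr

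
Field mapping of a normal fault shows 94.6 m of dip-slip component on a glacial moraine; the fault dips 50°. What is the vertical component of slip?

72.5 m

throw = dip-slip × sin(dip) = 94.6 m × sin(50°) = 72.5 m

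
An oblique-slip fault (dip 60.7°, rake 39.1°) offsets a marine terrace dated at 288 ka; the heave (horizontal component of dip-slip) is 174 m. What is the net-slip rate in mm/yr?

dip-slip = heave / cos(dip) = 174 / cos(60.7°) = 355.6 m
net slip = dip-slip / sin(rake) = 355.6 / sin(39.1°) = 563.8 m
rate = 563.8 m / 288 ka = 0.00196 m/yr = 1.96 mm/yr

1.96 mm/yr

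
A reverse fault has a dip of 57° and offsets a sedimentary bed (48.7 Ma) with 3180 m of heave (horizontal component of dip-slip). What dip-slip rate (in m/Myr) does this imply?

dip-slip = heave / cos(dip) = 3180 m / cos(57°) = 5839 m
rate = 5839 m / 48.7 Ma = 0.000120 m/yr = 120 m/Myr

120 m/Myr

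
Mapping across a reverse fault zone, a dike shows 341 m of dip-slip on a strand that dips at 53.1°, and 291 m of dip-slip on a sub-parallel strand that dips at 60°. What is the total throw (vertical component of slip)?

throw_A = 341 × sin(53.1°) = 272.7 m
throw_B = 291 × sin(60°) = 252 m
total = 272.7 + 252 = 525 m

525 m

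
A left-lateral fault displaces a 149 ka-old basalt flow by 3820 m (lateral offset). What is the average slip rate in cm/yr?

rate = 3820 m / 149 ka = 0.0256 m/yr = 2.56 cm/yr

2.56 cm/yr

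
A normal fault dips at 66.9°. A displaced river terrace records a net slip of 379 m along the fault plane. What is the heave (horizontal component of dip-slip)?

149 m

heave = dip-slip × cos(dip) = 379 m × cos(66.9°) = 149 m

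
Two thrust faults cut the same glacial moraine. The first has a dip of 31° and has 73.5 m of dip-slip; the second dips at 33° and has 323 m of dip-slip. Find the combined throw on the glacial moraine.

throw_A = 73.5 × sin(31°) = 37.86 m
throw_B = 323 × sin(33°) = 175.9 m
total = 37.86 + 175.9 = 214 m

214 m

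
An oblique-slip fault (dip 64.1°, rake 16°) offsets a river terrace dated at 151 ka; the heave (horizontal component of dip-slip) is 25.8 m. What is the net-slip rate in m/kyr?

dip-slip = heave / cos(dip) = 25.8 / cos(64.1°) = 59.07 m
net slip = dip-slip / sin(rake) = 59.07 / sin(16°) = 214.3 m
rate = 214.3 m / 151 ka = 0.00142 m/yr = 1.42 m/kyr

1.42 m/kyr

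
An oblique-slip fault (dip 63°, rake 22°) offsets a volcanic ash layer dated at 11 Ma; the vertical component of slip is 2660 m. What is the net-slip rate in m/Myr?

724 m/Myr

dip-slip = throw / sin(dip) = 2660 / sin(63°) = 2985 m
net slip = dip-slip / sin(rake) = 2985 / sin(22°) = 7969 m
rate = 7969 m / 11 Ma = 0.000724 m/yr = 724 m/Myr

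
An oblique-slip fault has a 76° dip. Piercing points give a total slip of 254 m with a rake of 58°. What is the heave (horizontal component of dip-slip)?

dip-slip = net slip × sin(rake) = 254 m × sin(58°) = 215.4 m
heave = dip-slip × cos(dip) = 215.4 × cos(76°) = 52.1 m

52.1 m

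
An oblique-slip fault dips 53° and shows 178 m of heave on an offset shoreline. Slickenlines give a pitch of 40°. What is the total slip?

dip-slip = heave / cos(dip) = 178 / cos(53°) = 295.8 m
net slip = dip-slip / sin(rake) = 295.8 / sin(40°) = 460 m

460 m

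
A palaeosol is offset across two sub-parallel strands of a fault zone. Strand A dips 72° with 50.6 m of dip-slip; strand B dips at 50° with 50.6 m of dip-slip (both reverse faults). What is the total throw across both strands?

throw_A = 50.6 × sin(72°) = 48.12 m
throw_B = 50.6 × sin(50°) = 38.76 m
total = 48.12 + 38.76 = 86.9 m

86.9 m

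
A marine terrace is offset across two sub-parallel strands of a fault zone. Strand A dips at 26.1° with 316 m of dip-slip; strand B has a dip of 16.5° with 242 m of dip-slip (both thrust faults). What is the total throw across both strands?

throw_A = 316 × sin(26.1°) = 139 m
throw_B = 242 × sin(16.5°) = 68.73 m
total = 139 + 68.73 = 208 m

208 m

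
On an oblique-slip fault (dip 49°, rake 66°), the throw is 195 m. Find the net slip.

283 m

dip-slip = throw / sin(dip) = 195 / sin(49°) = 258.4 m
net slip = dip-slip / sin(rake) = 258.4 / sin(66°) = 283 m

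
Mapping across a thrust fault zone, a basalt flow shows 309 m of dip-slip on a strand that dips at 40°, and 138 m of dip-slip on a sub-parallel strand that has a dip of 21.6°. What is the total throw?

249 m

throw_A = 309 × sin(40°) = 198.6 m
throw_B = 138 × sin(21.6°) = 50.80 m
total = 198.6 + 50.80 = 249 m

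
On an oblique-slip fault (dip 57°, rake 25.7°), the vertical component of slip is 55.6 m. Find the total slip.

dip-slip = throw / sin(dip) = 55.6 / sin(57°) = 66.30 m
net slip = dip-slip / sin(rake) = 66.30 / sin(25.7°) = 153 m

153 m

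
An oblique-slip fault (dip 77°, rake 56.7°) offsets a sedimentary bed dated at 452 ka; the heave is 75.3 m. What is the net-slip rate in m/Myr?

dip-slip = heave / cos(dip) = 75.3 / cos(77°) = 334.7 m
net slip = dip-slip / sin(rake) = 334.7 / sin(56.7°) = 400.5 m
rate = 400.5 m / 452 ka = 0.000886 m/yr = 886 m/Myr

886 m/Myr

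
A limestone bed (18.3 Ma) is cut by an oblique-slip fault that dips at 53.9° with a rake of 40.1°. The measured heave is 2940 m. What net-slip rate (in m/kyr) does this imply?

0.423 m/kyr

dip-slip = heave / cos(dip) = 2940 / cos(53.9°) = 4990 m
net slip = dip-slip / sin(rake) = 4990 / sin(40.1°) = 7747 m
rate = 7747 m / 18.3 Ma = 0.000423 m/yr = 0.423 m/kyr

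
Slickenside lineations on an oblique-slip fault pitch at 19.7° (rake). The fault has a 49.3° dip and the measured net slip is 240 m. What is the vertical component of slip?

dip-slip = net slip × sin(rake) = 240 m × sin(19.7°) = 80.90 m
throw = dip-slip × sin(dip) = 80.90 × sin(49.3°) = 61.3 m

61.3 m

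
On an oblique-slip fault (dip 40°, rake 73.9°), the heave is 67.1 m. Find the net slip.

dip-slip = heave / cos(dip) = 67.1 / cos(40°) = 87.59 m
net slip = dip-slip / sin(rake) = 87.59 / sin(73.9°) = 91.2 m

91.2 m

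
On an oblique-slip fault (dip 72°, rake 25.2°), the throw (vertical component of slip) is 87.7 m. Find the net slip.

217 m

dip-slip = throw / sin(dip) = 87.7 / sin(72°) = 92.21 m
net slip = dip-slip / sin(rake) = 92.21 / sin(25.2°) = 217 m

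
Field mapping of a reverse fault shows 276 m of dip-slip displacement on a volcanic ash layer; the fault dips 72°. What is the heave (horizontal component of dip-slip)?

heave = dip-slip × cos(dip) = 276 m × cos(72°) = 85.3 m

85.3 m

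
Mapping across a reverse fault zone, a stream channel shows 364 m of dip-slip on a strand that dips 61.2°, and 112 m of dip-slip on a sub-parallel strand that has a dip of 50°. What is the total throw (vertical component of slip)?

throw_A = 364 × sin(61.2°) = 319 m
throw_B = 112 × sin(50°) = 85.80 m
total = 319 + 85.80 = 405 m

405 m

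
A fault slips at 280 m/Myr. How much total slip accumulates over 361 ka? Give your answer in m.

slip = rate × time = 280 m/Myr × 361 ka = 101 m

101 m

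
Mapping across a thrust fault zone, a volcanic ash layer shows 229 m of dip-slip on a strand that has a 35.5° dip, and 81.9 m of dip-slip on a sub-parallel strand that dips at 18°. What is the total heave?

heave_A = 229 × cos(35.5°) = 186.4 m
heave_B = 81.9 × cos(18°) = 77.89 m
total = 186.4 + 77.89 = 264 m

264 m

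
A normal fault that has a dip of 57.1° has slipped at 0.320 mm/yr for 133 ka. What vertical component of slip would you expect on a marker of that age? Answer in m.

35.7 m

dip-slip = rate × time = 0.320 mm/yr × 133 ka = 42.56 m
throw = dip-slip × sin(dip) = 42.56 × sin(57.1°) = 35.7 m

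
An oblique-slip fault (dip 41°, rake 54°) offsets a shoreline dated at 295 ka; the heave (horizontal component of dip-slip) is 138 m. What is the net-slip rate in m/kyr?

dip-slip = heave / cos(dip) = 138 / cos(41°) = 182.9 m
net slip = dip-slip / sin(rake) = 182.9 / sin(54°) = 226 m
rate = 226 m / 295 ka = 0.000766 m/yr = 0.766 m/kyr

0.766 m/kyr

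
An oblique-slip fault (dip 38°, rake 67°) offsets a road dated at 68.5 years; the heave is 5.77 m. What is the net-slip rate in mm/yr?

116 mm/yr

dip-slip = heave / cos(dip) = 5.77 / cos(38°) = 7.322 m
net slip = dip-slip / sin(rake) = 7.322 / sin(67°) = 7.955 m
rate = 7.955 m / 68.5 years = 0.116 m/yr = 116 mm/yr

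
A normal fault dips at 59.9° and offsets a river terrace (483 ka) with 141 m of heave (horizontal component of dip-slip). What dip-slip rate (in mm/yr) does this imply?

dip-slip = heave / cos(dip) = 141 m / cos(59.9°) = 281.2 m
rate = 281.2 m / 483 ka = 0.000582 m/yr = 0.582 mm/yr

0.582 mm/yr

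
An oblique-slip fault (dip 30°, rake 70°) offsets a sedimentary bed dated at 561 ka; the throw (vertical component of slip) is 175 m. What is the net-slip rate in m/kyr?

dip-slip = throw / sin(dip) = 175 / sin(30°) = 350 m
net slip = dip-slip / sin(rake) = 350 / sin(70°) = 372.5 m
rate = 372.5 m / 561 ka = 0.000664 m/yr = 0.664 m/kyr

0.664 m/kyr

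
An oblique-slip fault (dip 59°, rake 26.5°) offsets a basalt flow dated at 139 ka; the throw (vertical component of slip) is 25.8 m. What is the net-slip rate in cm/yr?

0.0485 cm/yr

dip-slip = throw / sin(dip) = 25.8 / sin(59°) = 30.10 m
net slip = dip-slip / sin(rake) = 30.10 / sin(26.5°) = 67.46 m
rate = 67.46 m / 139 ka = 0.000485 m/yr = 0.0485 cm/yr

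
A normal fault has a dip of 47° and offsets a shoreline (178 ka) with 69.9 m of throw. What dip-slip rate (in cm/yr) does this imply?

0.0537 cm/yr

dip-slip = throw / sin(dip) = 69.9 m / sin(47°) = 95.58 m
rate = 95.58 m / 178 ka = 0.000537 m/yr = 0.0537 cm/yr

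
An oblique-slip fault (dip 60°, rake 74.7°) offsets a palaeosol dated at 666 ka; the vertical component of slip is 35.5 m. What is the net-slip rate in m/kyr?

0.0638 m/kyr

dip-slip = throw / sin(dip) = 35.5 / sin(60°) = 40.99 m
net slip = dip-slip / sin(rake) = 40.99 / sin(74.7°) = 42.50 m
rate = 42.50 m / 666 ka = 0.0000638 m/yr = 0.0638 m/kyr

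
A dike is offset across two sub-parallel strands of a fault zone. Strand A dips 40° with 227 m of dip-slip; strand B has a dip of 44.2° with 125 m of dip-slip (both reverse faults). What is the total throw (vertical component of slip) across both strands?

throw_A = 227 × sin(40°) = 145.9 m
throw_B = 125 × sin(44.2°) = 87.15 m
total = 145.9 + 87.15 = 233 m

233 m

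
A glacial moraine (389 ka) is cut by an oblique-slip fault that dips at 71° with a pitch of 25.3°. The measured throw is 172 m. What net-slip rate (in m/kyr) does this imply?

dip-slip = throw / sin(dip) = 172 / sin(71°) = 181.9 m
net slip = dip-slip / sin(rake) = 181.9 / sin(25.3°) = 425.7 m
rate = 425.7 m / 389 ka = 0.00109 m/yr = 1.09 m/kyr

1.09 m/kyr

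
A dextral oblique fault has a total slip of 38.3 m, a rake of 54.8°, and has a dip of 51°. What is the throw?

dip-slip = net slip × sin(rake) = 38.3 m × sin(54.8°) = 31.30 m
throw = dip-slip × sin(dip) = 31.30 × sin(51°) = 24.3 m

24.3 m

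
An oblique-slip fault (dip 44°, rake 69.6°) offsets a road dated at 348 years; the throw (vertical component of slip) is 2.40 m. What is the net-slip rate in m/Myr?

dip-slip = throw / sin(dip) = 2.40 / sin(44°) = 3.455 m
net slip = dip-slip / sin(rake) = 3.455 / sin(69.6°) = 3.686 m
rate = 3.686 m / 348 years = 0.0106 m/yr = 10600 m/Myr

10600 m/Myr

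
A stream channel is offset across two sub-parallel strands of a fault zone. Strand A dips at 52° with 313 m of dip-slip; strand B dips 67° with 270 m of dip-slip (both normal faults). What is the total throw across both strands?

throw_A = 313 × sin(52°) = 246.6 m
throw_B = 270 × sin(67°) = 248.5 m
total = 246.6 + 248.5 = 495 m

495 m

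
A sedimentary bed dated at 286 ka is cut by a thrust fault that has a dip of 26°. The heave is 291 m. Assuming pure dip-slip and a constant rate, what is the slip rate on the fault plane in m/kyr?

dip-slip = heave / cos(dip) = 291 m / cos(26°) = 323.8 m
rate = 323.8 m / 286 ka = 0.00113 m/yr = 1.13 m/kyr

1.13 m/kyr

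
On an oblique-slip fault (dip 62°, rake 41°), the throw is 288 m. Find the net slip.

497 m

dip-slip = throw / sin(dip) = 288 / sin(62°) = 326.2 m
net slip = dip-slip / sin(rake) = 326.2 / sin(41°) = 497 m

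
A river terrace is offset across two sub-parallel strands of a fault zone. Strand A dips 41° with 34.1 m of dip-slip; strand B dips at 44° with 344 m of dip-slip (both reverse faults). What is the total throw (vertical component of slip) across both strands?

261 m

throw_A = 34.1 × sin(41°) = 22.37 m
throw_B = 344 × sin(44°) = 239 m
total = 22.37 + 239 = 261 m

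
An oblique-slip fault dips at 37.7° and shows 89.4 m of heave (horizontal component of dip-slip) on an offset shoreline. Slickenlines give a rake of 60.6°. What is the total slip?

dip-slip = heave / cos(dip) = 89.4 / cos(37.7°) = 113 m
net slip = dip-slip / sin(rake) = 113 / sin(60.6°) = 130 m

130 m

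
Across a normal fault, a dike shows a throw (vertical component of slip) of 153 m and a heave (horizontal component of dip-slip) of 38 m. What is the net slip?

net slip = √(throw² + heave²) = √(153² + 38²) = 158 m

158 m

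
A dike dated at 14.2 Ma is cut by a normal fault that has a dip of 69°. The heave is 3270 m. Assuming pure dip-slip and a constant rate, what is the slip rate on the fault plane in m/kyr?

dip-slip = heave / cos(dip) = 3270 m / cos(69°) = 9125 m
rate = 9125 m / 14.2 Ma = 0.000643 m/yr = 0.643 m/kyr

0.643 m/kyr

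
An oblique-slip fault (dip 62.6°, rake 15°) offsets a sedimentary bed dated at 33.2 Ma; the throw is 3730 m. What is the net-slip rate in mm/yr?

dip-slip = throw / sin(dip) = 3730 / sin(62.6°) = 4201 m
net slip = dip-slip / sin(rake) = 4201 / sin(15°) = 16230 m
rate = 16230 m / 33.2 Ma = 0.000489 m/yr = 0.489 mm/yr

0.489 mm/yr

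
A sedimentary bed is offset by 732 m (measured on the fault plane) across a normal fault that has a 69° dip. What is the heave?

heave = dip-slip × cos(dip) = 732 m × cos(69°) = 262 m

262 m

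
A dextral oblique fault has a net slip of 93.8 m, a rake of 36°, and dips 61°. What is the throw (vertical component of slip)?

dip-slip = net slip × sin(rake) = 93.8 m × sin(36°) = 55.13 m
throw = dip-slip × sin(dip) = 55.13 × sin(61°) = 48.2 m

48.2 m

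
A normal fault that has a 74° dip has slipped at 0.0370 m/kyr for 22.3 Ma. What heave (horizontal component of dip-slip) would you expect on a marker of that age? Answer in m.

227 m

dip-slip = rate × time = 0.0370 m/kyr × 22.3 Ma = 825.1 m
heave = dip-slip × cos(dip) = 825.1 × cos(74°) = 227 m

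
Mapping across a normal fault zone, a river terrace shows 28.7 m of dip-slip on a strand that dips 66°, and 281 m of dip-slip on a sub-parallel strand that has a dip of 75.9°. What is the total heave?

80.1 m

heave_A = 28.7 × cos(66°) = 11.67 m
heave_B = 281 × cos(75.9°) = 68.46 m
total = 11.67 + 68.46 = 80.1 m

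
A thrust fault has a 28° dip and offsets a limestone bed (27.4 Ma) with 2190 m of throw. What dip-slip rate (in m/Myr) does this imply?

dip-slip = throw / sin(dip) = 2190 m / sin(28°) = 4665 m
rate = 4665 m / 27.4 Ma = 0.000170 m/yr = 170 m/Myr

170 m/Myr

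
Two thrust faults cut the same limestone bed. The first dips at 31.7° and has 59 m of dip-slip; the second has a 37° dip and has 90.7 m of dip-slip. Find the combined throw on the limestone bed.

85.6 m

throw_A = 59 × sin(31.7°) = 31 m
throw_B = 90.7 × sin(37°) = 54.58 m
total = 31 + 54.58 = 85.6 m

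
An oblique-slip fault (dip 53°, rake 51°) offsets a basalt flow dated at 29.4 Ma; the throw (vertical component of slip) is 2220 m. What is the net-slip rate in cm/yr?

dip-slip = throw / sin(dip) = 2220 / sin(53°) = 2780 m
net slip = dip-slip / sin(rake) = 2780 / sin(51°) = 3577 m
rate = 3577 m / 29.4 Ma = 0.000122 m/yr = 0.0122 cm/yr

0.0122 cm/yr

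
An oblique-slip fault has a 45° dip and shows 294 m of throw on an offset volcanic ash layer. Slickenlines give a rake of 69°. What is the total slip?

dip-slip = throw / sin(dip) = 294 / sin(45°) = 415.8 m
net slip = dip-slip / sin(rake) = 415.8 / sin(69°) = 445 m

445 m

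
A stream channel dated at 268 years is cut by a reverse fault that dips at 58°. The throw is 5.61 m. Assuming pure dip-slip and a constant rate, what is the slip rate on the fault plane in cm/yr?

2.47 cm/yr

dip-slip = throw / sin(dip) = 5.61 m / sin(58°) = 6.615 m
rate = 6.615 m / 268 years = 0.0247 m/yr = 2.47 cm/yr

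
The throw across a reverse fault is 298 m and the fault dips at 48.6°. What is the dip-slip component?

397 m

dip-slip = throw / sin(dip) = 298 / sin(48.6°) = 397 m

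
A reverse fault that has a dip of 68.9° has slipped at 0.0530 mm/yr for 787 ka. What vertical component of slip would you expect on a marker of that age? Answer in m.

38.9 m

dip-slip = rate × time = 0.0530 mm/yr × 787 ka = 41.71 m
throw = dip-slip × sin(dip) = 41.71 × sin(68.9°) = 38.9 m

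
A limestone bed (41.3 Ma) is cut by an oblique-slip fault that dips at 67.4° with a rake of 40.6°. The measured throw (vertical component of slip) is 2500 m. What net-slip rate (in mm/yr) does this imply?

dip-slip = throw / sin(dip) = 2500 / sin(67.4°) = 2708 m
net slip = dip-slip / sin(rake) = 2708 / sin(40.6°) = 4161 m
rate = 4161 m / 41.3 Ma = 0.000101 m/yr = 0.101 mm/yr

0.101 mm/yr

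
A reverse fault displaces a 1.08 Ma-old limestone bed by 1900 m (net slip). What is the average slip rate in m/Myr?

rate = 1900 m / 1.08 Ma = 0.00176 m/yr = 1760 m/Myr

1760 m/Myr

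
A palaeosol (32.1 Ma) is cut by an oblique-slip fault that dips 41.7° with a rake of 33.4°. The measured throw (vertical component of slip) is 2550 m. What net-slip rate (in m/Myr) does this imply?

dip-slip = throw / sin(dip) = 2550 / sin(41.7°) = 3833 m
net slip = dip-slip / sin(rake) = 3833 / sin(33.4°) = 6963 m
rate = 6963 m / 32.1 Ma = 0.000217 m/yr = 217 m/Myr

217 m/Myr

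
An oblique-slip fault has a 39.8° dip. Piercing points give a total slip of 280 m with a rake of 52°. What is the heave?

170 m

dip-slip = net slip × sin(rake) = 280 m × sin(52°) = 220.6 m
heave = dip-slip × cos(dip) = 220.6 × cos(39.8°) = 170 m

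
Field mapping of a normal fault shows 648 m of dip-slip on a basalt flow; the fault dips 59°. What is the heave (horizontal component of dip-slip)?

334 m

heave = dip-slip × cos(dip) = 648 m × cos(59°) = 334 m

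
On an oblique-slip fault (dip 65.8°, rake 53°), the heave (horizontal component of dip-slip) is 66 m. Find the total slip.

202 m

dip-slip = heave / cos(dip) = 66 / cos(65.8°) = 161 m
net slip = dip-slip / sin(rake) = 161 / sin(53°) = 202 m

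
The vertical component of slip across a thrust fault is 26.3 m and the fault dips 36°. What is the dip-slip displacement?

dip-slip = throw / sin(dip) = 26.3 / sin(36°) = 44.7 m

44.7 m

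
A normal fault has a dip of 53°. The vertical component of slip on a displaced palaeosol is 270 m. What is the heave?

203 m

heave = throw / tan(dip) = 270 / tan(53°) = 203 m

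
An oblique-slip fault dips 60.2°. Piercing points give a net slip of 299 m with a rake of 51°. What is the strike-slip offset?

188 m

strike-slip = net slip × cos(rake) = 299 m × cos(51°) = 188 m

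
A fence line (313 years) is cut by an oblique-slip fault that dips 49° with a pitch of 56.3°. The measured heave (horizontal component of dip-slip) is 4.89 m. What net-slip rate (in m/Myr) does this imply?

dip-slip = heave / cos(dip) = 4.89 / cos(49°) = 7.454 m
net slip = dip-slip / sin(rake) = 7.454 / sin(56.3°) = 8.959 m
rate = 8.959 m / 313 years = 0.0286 m/yr = 28600 m/Myr

28600 m/Myr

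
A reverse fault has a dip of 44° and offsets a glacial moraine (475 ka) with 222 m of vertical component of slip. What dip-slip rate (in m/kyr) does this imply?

0.673 m/kyr

dip-slip = throw / sin(dip) = 222 m / sin(44°) = 319.6 m
rate = 319.6 m / 475 ka = 0.000673 m/yr = 0.673 m/kyr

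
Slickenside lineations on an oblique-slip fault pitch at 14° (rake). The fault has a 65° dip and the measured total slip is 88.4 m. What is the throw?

dip-slip = net slip × sin(rake) = 88.4 m × sin(14°) = 21.39 m
throw = dip-slip × sin(dip) = 21.39 × sin(65°) = 19.4 m

19.4 m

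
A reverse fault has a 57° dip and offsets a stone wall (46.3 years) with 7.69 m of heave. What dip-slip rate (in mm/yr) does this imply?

dip-slip = heave / cos(dip) = 7.69 m / cos(57°) = 14.12 m
rate = 14.12 m / 46.3 years = 0.305 m/yr = 305 mm/yr

305 mm/yr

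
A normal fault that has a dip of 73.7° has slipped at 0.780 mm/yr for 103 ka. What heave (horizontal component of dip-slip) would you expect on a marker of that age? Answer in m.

dip-slip = rate × time = 0.780 mm/yr × 103 ka = 80.34 m
heave = dip-slip × cos(dip) = 80.34 × cos(73.7°) = 22.5 m

22.5 m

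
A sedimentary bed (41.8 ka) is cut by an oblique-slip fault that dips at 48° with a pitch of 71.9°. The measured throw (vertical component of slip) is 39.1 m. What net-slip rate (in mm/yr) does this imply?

1.32 mm/yr

dip-slip = throw / sin(dip) = 39.1 / sin(48°) = 52.61 m
net slip = dip-slip / sin(rake) = 52.61 / sin(71.9°) = 55.35 m
rate = 55.35 m / 41.8 ka = 0.00132 m/yr = 1.32 mm/yr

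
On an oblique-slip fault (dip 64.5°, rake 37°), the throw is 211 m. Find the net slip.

dip-slip = throw / sin(dip) = 211 / sin(64.5°) = 233.8 m
net slip = dip-slip / sin(rake) = 233.8 / sin(37°) = 388 m

388 m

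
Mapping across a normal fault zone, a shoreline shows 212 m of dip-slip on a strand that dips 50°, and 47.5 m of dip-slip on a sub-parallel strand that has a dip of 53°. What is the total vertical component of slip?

throw_A = 212 × sin(50°) = 162.4 m
throw_B = 47.5 × sin(53°) = 37.94 m
total = 162.4 + 37.94 = 200 m

200 m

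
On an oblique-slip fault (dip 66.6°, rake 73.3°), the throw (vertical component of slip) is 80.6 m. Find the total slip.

dip-slip = throw / sin(dip) = 80.6 / sin(66.6°) = 87.82 m
net slip = dip-slip / sin(rake) = 87.82 / sin(73.3°) = 91.7 m

91.7 m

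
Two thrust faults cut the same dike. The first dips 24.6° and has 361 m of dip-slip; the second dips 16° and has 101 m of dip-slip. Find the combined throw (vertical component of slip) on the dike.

178 m

throw_A = 361 × sin(24.6°) = 150.3 m
throw_B = 101 × sin(16°) = 27.84 m
total = 150.3 + 27.84 = 178 m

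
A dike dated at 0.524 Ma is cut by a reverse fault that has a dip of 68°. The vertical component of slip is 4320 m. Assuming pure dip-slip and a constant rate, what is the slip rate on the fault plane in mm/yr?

8.89 mm/yr

dip-slip = throw / sin(dip) = 4320 m / sin(68°) = 4659 m
rate = 4659 m / 0.524 Ma = 0.00889 m/yr = 8.89 mm/yr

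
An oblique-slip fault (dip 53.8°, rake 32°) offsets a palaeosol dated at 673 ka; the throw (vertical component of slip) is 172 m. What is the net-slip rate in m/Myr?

dip-slip = throw / sin(dip) = 172 / sin(53.8°) = 213.1 m
net slip = dip-slip / sin(rake) = 213.1 / sin(32°) = 402.2 m
rate = 402.2 m / 673 ka = 0.000598 m/yr = 598 m/Myr

598 m/Myr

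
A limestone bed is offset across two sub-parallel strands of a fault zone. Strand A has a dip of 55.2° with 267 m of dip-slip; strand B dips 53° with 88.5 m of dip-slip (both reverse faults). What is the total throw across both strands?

290 m

throw_A = 267 × sin(55.2°) = 219.2 m
throw_B = 88.5 × sin(53°) = 70.68 m
total = 219.2 + 70.68 = 290 m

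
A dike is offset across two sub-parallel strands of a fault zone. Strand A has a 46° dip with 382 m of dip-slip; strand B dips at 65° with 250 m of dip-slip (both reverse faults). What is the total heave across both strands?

heave_A = 382 × cos(46°) = 265.4 m
heave_B = 250 × cos(65°) = 105.7 m
total = 265.4 + 105.7 = 371 m

371 m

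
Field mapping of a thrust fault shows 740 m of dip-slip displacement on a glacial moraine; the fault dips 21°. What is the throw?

265 m

throw = dip-slip × sin(dip) = 740 m × sin(21°) = 265 m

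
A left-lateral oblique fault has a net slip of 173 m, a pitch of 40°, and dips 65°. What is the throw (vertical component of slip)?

dip-slip = net slip × sin(rake) = 173 m × sin(40°) = 111.2 m
throw = dip-slip × sin(dip) = 111.2 × sin(65°) = 101 m

101 m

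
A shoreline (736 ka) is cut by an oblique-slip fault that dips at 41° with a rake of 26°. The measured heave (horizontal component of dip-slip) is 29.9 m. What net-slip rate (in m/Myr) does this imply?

123 m/Myr

dip-slip = heave / cos(dip) = 29.9 / cos(41°) = 39.62 m
net slip = dip-slip / sin(rake) = 39.62 / sin(26°) = 90.38 m
rate = 90.38 m / 736 ka = 0.000123 m/yr = 123 m/Myr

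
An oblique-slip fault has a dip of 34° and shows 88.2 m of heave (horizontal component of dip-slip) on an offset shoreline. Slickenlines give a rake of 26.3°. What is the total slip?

240 m

dip-slip = heave / cos(dip) = 88.2 / cos(34°) = 106.4 m
net slip = dip-slip / sin(rake) = 106.4 / sin(26.3°) = 240 m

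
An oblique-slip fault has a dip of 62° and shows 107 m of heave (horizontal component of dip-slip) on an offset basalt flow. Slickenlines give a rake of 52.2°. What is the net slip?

288 m

dip-slip = heave / cos(dip) = 107 / cos(62°) = 227.9 m
net slip = dip-slip / sin(rake) = 227.9 / sin(52.2°) = 288 m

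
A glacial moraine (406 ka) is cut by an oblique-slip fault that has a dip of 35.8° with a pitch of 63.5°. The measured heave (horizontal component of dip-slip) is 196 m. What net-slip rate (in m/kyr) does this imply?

0.665 m/kyr

dip-slip = heave / cos(dip) = 196 / cos(35.8°) = 241.7 m
net slip = dip-slip / sin(rake) = 241.7 / sin(63.5°) = 270 m
rate = 270 m / 406 ka = 0.000665 m/yr = 0.665 m/kyr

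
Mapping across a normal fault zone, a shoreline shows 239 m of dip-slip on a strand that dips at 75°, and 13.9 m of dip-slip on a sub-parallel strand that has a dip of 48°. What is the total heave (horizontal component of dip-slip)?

heave_A = 239 × cos(75°) = 61.86 m
heave_B = 13.9 × cos(48°) = 9.301 m
total = 61.86 + 9.301 = 71.2 m

71.2 m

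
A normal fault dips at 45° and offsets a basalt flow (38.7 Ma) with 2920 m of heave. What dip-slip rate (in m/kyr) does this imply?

0.107 m/kyr

dip-slip = heave / cos(dip) = 2920 m / cos(45°) = 4130 m
rate = 4130 m / 38.7 Ma = 0.000107 m/yr = 0.107 m/kyr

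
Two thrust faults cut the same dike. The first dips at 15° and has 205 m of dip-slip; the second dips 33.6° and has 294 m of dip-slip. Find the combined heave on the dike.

heave_A = 205 × cos(15°) = 198 m
heave_B = 294 × cos(33.6°) = 244.9 m
total = 198 + 244.9 = 443 m

443 m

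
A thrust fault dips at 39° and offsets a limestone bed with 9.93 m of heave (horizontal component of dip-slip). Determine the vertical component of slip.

throw = heave × tan(dip) = 9.93 × tan(39°) = 8.04 m

8.04 m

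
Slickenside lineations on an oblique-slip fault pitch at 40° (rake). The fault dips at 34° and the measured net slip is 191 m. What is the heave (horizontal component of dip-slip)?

102 m

dip-slip = net slip × sin(rake) = 191 m × sin(40°) = 122.8 m
heave = dip-slip × cos(dip) = 122.8 × cos(34°) = 102 m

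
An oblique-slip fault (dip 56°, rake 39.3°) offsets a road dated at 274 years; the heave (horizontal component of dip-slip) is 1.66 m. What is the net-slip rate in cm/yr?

1.71 cm/yr

dip-slip = heave / cos(dip) = 1.66 / cos(56°) = 2.969 m
net slip = dip-slip / sin(rake) = 2.969 / sin(39.3°) = 4.687 m
rate = 4.687 m / 274 years = 0.0171 m/yr = 1.71 cm/yr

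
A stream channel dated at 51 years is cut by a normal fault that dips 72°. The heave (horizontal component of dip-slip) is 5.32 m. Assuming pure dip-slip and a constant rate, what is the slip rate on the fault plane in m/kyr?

338 m/kyr

dip-slip = heave / cos(dip) = 5.32 m / cos(72°) = 17.22 m
rate = 17.22 m / 51 years = 0.338 m/yr = 338 m/kyr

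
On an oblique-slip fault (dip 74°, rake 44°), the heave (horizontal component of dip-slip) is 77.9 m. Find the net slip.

dip-slip = heave / cos(dip) = 77.9 / cos(74°) = 282.6 m
net slip = dip-slip / sin(rake) = 282.6 / sin(44°) = 407 m

407 m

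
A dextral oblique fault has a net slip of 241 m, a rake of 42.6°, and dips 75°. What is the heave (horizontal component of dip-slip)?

42.2 m

dip-slip = net slip × sin(rake) = 241 m × sin(42.6°) = 163.1 m
heave = dip-slip × cos(dip) = 163.1 × cos(75°) = 42.2 m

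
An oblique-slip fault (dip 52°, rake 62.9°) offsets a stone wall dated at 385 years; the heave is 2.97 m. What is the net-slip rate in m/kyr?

14.1 m/kyr

dip-slip = heave / cos(dip) = 2.97 / cos(52°) = 4.824 m
net slip = dip-slip / sin(rake) = 4.824 / sin(62.9°) = 5.419 m
rate = 5.419 m / 385 years = 0.0141 m/yr = 14.1 m/kyr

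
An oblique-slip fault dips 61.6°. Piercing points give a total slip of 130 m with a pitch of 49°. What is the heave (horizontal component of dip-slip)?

46.7 m

dip-slip = net slip × sin(rake) = 130 m × sin(49°) = 98.11 m
heave = dip-slip × cos(dip) = 98.11 × cos(61.6°) = 46.7 m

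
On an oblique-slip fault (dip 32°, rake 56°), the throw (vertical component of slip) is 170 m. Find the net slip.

387 m

dip-slip = throw / sin(dip) = 170 / sin(32°) = 320.8 m
net slip = dip-slip / sin(rake) = 320.8 / sin(56°) = 387 m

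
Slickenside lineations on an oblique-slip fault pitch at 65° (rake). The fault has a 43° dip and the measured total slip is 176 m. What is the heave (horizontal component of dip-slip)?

dip-slip = net slip × sin(rake) = 176 m × sin(65°) = 159.5 m
heave = dip-slip × cos(dip) = 159.5 × cos(43°) = 117 m

117 m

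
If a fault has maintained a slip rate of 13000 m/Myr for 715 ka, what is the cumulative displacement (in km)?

slip = rate × time = 13000 m/Myr × 715 ka = 9300 m = 9.29 km

9.29 km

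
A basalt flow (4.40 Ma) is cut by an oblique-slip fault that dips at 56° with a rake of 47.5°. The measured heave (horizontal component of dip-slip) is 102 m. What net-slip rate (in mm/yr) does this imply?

0.0562 mm/yr

dip-slip = heave / cos(dip) = 102 / cos(56°) = 182.4 m
net slip = dip-slip / sin(rake) = 182.4 / sin(47.5°) = 247.4 m
rate = 247.4 m / 4.40 Ma = 0.0000562 m/yr = 0.0562 mm/yr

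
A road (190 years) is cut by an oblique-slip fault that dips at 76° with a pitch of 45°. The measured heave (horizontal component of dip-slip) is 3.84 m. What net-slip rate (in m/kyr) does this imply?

118 m/kyr

dip-slip = heave / cos(dip) = 3.84 / cos(76°) = 15.87 m
net slip = dip-slip / sin(rake) = 15.87 / sin(45°) = 22.45 m
rate = 22.45 m / 190 years = 0.118 m/yr = 118 m/kyr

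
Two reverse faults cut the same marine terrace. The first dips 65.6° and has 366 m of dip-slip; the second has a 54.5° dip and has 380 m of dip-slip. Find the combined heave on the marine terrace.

heave_A = 366 × cos(65.6°) = 151.2 m
heave_B = 380 × cos(54.5°) = 220.7 m
total = 151.2 + 220.7 = 372 m

372 m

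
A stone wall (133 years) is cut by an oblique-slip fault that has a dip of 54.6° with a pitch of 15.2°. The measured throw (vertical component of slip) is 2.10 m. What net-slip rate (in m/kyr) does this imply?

73.9 m/kyr

dip-slip = throw / sin(dip) = 2.10 / sin(54.6°) = 2.576 m
net slip = dip-slip / sin(rake) = 2.576 / sin(15.2°) = 9.826 m
rate = 9.826 m / 133 years = 0.0739 m/yr = 73.9 m/kyr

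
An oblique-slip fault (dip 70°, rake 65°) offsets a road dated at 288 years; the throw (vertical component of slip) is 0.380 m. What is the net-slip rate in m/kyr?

1.55 m/kyr

dip-slip = throw / sin(dip) = 0.380 / sin(70°) = 0.4044 m
net slip = dip-slip / sin(rake) = 0.4044 / sin(65°) = 0.4462 m
rate = 0.4462 m / 288 years = 0.00155 m/yr = 1.55 m/kyr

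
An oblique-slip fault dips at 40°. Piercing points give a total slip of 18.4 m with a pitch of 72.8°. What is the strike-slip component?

5.44 m

strike-slip = net slip × cos(rake) = 18.4 m × cos(72.8°) = 5.44 m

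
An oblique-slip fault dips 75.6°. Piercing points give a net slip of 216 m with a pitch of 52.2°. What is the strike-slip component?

132 m

strike-slip = net slip × cos(rake) = 216 m × cos(52.2°) = 132 m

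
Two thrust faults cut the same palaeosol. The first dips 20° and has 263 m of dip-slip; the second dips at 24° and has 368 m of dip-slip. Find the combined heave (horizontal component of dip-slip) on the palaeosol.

heave_A = 263 × cos(20°) = 247.1 m
heave_B = 368 × cos(24°) = 336.2 m
total = 247.1 + 336.2 = 583 m

583 m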